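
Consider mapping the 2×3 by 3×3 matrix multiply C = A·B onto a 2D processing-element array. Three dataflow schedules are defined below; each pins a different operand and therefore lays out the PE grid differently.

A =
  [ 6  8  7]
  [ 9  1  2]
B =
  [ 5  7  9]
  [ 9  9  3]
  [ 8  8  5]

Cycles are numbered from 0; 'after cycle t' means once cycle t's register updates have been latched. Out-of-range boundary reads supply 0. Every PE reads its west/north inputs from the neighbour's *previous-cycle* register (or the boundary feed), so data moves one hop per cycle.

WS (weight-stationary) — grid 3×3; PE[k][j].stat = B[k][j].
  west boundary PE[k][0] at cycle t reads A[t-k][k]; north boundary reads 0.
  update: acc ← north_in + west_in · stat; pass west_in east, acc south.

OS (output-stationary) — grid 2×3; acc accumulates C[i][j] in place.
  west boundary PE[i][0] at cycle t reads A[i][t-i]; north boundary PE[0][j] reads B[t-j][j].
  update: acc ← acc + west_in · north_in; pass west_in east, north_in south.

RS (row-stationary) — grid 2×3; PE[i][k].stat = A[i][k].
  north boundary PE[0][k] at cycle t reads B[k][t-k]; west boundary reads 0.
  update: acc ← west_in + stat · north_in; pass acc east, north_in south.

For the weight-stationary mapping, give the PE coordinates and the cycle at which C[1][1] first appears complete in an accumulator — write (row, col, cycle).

(row, col, cycle) = (2, 1, 4)

WS — PE[2][1] is where C[1][1] collects:
  t=0 PE[2][1]: acc=0 h=0 v=0
  t=1 PE[2][1]: acc=0 h=0 v=0
  t=2 PE[2][1]: acc=0 h=0 v=0
  t=3 PE[2][1]: acc=170 h=7 v=170
  t=4 PE[2][1]: acc=88 h=2 v=88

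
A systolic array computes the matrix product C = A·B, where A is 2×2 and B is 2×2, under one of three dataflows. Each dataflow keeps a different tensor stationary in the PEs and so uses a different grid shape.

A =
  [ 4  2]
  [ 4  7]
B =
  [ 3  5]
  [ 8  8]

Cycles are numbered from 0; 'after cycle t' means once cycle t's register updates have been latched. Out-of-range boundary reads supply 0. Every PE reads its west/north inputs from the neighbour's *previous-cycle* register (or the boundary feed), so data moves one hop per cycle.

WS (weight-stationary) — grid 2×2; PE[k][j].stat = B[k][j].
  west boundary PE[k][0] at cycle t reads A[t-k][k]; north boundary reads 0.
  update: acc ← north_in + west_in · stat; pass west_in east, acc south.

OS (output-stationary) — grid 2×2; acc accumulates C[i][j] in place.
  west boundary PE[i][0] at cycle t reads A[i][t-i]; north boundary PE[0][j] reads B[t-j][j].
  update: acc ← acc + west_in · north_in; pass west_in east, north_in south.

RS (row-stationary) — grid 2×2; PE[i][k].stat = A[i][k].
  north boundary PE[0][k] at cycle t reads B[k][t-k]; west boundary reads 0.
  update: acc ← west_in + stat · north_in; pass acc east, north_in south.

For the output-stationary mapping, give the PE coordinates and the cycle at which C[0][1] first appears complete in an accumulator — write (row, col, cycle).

(row, col, cycle) = (0, 1, 2)

Under OS, C[0][1] lands at PE[0][1]:
  step 0 · PE0,1: acc=0; fwd→0 fwd↓0
  step 1 · PE0,1: acc=20; fwd→4 fwd↓5
  step 2 · PE0,1: acc=36; fwd→2 fwd↓8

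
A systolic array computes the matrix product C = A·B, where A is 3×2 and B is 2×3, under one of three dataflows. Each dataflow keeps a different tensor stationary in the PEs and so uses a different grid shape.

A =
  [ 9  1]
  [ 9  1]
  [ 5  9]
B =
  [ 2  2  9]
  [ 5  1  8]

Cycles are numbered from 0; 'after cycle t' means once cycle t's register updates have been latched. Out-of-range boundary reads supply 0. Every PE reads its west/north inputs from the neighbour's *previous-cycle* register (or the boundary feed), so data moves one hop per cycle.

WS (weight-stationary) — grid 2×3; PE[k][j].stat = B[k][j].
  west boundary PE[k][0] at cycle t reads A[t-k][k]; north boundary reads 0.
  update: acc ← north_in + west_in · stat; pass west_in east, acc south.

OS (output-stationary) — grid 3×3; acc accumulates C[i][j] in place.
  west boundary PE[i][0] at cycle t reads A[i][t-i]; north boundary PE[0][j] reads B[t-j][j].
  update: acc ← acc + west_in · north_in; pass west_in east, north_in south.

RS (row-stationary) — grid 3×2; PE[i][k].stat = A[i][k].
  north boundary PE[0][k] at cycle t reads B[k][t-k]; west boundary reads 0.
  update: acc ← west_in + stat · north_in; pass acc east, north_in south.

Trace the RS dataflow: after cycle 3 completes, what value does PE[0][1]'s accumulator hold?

PE[0][1].acc = 89

RS (3×2). Following PE[0][1] plus its west/north inputs:
  0: (0,0).acc=18  regs=<18,2>
  0: (0,1).acc=0  regs=<0,0>
  1: (0,0).acc=18  regs=<18,2>
  1: (0,1).acc=23  regs=<23,5>
  2: (0,0).acc=81  regs=<81,9>
  2: (0,1).acc=19  regs=<19,1>
  3: (0,0).acc=0  regs=<0,0>
  3: (0,1).acc=89  regs=<89,8>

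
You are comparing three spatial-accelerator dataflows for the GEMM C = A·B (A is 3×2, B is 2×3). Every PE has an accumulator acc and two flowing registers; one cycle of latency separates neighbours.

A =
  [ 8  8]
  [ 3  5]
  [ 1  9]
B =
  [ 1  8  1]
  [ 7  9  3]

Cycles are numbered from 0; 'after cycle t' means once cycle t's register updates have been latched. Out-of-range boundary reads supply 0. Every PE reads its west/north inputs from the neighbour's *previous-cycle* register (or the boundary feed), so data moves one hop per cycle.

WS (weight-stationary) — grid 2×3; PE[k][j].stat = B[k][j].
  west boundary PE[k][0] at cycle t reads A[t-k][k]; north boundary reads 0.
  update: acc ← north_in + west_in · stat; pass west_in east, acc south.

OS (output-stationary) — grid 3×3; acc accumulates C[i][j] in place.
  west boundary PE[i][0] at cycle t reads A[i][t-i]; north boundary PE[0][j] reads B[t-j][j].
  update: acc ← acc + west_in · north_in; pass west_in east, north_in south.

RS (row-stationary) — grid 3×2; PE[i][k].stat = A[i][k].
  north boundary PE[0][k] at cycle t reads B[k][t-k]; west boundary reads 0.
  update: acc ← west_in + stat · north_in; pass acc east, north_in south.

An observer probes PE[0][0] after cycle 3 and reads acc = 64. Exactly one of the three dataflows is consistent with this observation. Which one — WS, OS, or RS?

WS (2×3 grid), PE[0][0]:
  t=0 PE[0][0]: acc=8 h=8 v=8
  t=1 PE[0][0]: acc=3 h=3 v=3
  t=2 PE[0][0]: acc=1 h=1 v=1
  t=3 PE[0][0]: acc=0 h=0 v=0
OS (3×3 grid), PE[0][0]:
  t=0 PE[0][0]: acc=8 h=8 v=1
  t=1 PE[0][0]: acc=64 h=8 v=7
  t=2 PE[0][0]: acc=64 h=0 v=0
  t=3 PE[0][0]: acc=64 h=0 v=0
RS (3×2 grid), PE[0][0]:
  t=0 PE[0][0]: acc=8 h=8 v=1
  t=1 PE[0][0]: acc=64 h=64 v=8
  t=2 PE[0][0]: acc=8 h=8 v=1
  t=3 PE[0][0]: acc=0 h=0 v=0

dataflow = OS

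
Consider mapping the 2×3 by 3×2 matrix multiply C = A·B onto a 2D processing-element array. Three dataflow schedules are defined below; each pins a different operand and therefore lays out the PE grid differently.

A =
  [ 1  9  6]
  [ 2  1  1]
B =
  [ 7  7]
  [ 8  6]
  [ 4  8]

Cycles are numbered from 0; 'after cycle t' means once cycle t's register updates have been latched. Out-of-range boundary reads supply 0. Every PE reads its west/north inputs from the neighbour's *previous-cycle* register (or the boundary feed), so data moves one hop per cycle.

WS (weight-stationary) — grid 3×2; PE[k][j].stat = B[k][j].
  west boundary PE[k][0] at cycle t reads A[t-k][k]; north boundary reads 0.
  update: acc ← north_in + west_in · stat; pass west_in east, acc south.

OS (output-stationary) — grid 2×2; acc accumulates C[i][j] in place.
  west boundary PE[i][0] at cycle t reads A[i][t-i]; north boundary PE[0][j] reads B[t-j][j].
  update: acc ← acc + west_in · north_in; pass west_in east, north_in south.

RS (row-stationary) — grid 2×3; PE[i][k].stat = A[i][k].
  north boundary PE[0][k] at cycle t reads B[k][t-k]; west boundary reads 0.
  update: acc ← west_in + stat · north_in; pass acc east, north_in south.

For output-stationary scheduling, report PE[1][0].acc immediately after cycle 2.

OS 2×2: PE[1][0] cycle-by-cycle (with neighbour feeds):
  @0  [0,0]  acc 7  |  →1  ↓7
  @0  [1,0]  acc 0  |  →0  ↓0
  @1  [0,0]  acc 79  |  →9  ↓8
  @1  [1,0]  acc 14  |  →2  ↓7
  @2  [0,0]  acc 103  |  →6  ↓4
  @2  [1,0]  acc 22  |  →1  ↓8

PE[1][0].acc = 22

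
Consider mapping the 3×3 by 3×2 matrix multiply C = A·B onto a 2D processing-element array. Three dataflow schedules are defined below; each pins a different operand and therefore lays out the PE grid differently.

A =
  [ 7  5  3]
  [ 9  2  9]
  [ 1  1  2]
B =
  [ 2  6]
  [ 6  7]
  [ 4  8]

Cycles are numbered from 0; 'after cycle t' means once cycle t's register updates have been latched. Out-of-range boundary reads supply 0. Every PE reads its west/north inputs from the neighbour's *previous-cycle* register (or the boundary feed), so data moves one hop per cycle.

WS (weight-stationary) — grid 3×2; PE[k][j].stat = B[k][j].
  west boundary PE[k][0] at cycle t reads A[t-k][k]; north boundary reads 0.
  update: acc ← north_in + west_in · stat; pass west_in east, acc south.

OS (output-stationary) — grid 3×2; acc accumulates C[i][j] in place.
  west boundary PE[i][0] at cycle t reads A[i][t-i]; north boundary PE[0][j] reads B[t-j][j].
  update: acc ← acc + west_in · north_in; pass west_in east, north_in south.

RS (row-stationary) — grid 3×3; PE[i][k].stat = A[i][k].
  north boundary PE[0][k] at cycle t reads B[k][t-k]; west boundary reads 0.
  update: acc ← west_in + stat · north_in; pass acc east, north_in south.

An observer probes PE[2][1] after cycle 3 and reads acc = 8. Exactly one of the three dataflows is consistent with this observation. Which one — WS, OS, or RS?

dataflow = RS

— WS: 3×2; PE[2][1] trace:
  0: (2,1).acc=0  regs=<0,0>
  1: (2,1).acc=0  regs=<0,0>
  2: (2,1).acc=0  regs=<0,0>
  3: (2,1).acc=101  regs=<3,101>
— OS: 3×2; PE[2][1] trace:
  0: (2,1).acc=0  regs=<0,0>
  1: (2,1).acc=0  regs=<0,0>
  2: (2,1).acc=0  regs=<0,0>
  3: (2,1).acc=6  regs=<1,6>
— RS: 3×3; PE[2][1] trace:
  0: (2,1).acc=0  regs=<0,0>
  1: (2,1).acc=0  regs=<0,0>
  2: (2,1).acc=0  regs=<0,0>
  3: (2,1).acc=8  regs=<8,6>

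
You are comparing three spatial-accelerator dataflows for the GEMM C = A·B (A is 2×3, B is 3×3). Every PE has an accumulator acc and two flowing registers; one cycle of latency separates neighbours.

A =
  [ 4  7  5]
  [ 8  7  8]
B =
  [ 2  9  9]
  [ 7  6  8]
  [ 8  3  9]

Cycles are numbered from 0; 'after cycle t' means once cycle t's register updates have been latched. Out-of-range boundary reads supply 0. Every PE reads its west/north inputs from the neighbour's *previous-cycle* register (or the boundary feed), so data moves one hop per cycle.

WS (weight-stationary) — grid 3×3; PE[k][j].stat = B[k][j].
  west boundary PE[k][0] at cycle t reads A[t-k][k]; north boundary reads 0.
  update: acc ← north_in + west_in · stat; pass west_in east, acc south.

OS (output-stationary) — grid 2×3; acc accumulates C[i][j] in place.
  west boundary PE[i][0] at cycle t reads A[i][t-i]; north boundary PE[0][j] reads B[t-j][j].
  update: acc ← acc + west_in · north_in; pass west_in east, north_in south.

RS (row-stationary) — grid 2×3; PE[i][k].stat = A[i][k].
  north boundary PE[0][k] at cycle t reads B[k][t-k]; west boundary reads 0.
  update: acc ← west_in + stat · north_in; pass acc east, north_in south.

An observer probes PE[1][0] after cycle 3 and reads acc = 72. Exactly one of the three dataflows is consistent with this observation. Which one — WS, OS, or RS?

WS [3×3] PE[1][0] across cycles:
  @0  [1,0]  acc 0  |  →0  ↓0
  @1  [1,0]  acc 57  |  →7  ↓57
  @2  [1,0]  acc 65  |  →7  ↓65
  @3  [1,0]  acc 0  |  →0  ↓0
OS [2×3] PE[1][0] across cycles:
  @0  [1,0]  acc 0  |  →0  ↓0
  @1  [1,0]  acc 16  |  →8  ↓2
  @2  [1,0]  acc 65  |  →7  ↓7
  @3  [1,0]  acc 129  |  →8  ↓8
RS [2×3] PE[1][0] across cycles:
  @0  [1,0]  acc 0  |  →0  ↓0
  @1  [1,0]  acc 16  |  →16  ↓2
  @2  [1,0]  acc 72  |  →72  ↓9
  @3  [1,0]  acc 72  |  →72  ↓9

dataflow = RS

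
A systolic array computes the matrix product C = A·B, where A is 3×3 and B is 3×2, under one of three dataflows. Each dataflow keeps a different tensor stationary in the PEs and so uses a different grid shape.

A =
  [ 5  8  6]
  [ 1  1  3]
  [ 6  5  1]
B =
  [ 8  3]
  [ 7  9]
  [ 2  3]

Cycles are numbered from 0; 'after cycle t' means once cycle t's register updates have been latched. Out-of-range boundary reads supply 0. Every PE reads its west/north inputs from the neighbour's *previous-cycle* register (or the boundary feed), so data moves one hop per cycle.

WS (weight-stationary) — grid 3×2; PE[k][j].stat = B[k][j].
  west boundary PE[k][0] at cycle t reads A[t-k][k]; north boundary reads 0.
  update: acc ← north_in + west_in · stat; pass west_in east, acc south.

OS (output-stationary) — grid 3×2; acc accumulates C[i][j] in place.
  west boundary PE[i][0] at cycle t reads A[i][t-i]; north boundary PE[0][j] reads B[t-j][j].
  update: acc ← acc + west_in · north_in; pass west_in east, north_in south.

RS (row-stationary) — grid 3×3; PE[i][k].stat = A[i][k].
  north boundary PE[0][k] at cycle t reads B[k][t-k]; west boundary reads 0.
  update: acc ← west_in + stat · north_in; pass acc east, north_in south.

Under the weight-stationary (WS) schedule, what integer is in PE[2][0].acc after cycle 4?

PE[2][0].acc = 85

Tracing WS — 3×2 array, target PE[2][0]:
  [0] (1,0) acc=0 (h:0 v:0)
  [0] (2,0) acc=0 (h:0 v:0)
  [1] (1,0) acc=96 (h:8 v:96)
  [1] (2,0) acc=0 (h:0 v:0)
  [2] (1,0) acc=15 (h:1 v:15)
  [2] (2,0) acc=108 (h:6 v:108)
  [3] (1,0) acc=83 (h:5 v:83)
  [3] (2,0) acc=21 (h:3 v:21)
  [4] (1,0) acc=0 (h:0 v:0)
  [4] (2,0) acc=85 (h:1 v:85)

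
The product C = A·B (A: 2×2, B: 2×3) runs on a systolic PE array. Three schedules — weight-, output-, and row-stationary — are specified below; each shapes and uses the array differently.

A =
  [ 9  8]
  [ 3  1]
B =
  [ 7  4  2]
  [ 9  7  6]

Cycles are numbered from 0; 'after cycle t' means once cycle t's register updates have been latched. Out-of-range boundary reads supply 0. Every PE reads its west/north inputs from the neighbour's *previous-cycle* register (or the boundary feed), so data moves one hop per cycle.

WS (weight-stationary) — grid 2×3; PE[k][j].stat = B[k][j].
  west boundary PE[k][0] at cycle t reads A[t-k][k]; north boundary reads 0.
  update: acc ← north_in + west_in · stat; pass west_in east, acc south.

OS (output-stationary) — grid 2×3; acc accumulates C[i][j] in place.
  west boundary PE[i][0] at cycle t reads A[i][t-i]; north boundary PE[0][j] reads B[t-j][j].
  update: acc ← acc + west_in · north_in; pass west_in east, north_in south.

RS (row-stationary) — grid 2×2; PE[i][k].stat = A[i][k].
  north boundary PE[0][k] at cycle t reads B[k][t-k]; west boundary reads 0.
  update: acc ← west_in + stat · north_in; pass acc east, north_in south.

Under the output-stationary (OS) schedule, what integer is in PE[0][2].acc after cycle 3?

Tracing OS — 2×3 array, target PE[0][2]:
  [0] (0,1) acc=0 (h:0 v:0)
  [0] (0,2) acc=0 (h:0 v:0)
  [1] (0,1) acc=36 (h:9 v:4)
  [1] (0,2) acc=0 (h:0 v:0)
  [2] (0,1) acc=92 (h:8 v:7)
  [2] (0,2) acc=18 (h:9 v:2)
  [3] (0,1) acc=92 (h:0 v:0)
  [3] (0,2) acc=66 (h:8 v:6)

PE[0][2].acc = 66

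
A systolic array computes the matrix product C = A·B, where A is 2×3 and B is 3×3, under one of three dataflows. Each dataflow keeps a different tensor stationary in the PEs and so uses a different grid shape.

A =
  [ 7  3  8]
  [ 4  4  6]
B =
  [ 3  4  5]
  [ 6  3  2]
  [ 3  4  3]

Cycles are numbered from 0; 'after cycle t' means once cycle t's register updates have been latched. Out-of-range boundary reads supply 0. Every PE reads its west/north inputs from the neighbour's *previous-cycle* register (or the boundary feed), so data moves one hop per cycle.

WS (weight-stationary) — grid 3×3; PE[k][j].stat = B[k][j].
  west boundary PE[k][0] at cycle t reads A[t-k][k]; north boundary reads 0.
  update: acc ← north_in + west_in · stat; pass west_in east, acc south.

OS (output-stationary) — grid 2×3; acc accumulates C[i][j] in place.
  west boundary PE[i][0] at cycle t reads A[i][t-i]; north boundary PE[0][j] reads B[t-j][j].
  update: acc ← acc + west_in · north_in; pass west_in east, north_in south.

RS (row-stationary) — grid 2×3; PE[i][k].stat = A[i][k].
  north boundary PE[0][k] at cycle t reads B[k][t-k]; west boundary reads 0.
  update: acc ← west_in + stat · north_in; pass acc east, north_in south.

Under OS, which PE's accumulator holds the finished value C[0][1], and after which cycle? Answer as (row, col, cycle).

(row, col, cycle) = (0, 1, 3)

OS — PE[0][1] is where C[0][1] collects:
  t=0 PE[0][1]: acc=0 h=0 v=0
  t=1 PE[0][1]: acc=28 h=7 v=4
  t=2 PE[0][1]: acc=37 h=3 v=3
  t=3 PE[0][1]: acc=69 h=8 v=4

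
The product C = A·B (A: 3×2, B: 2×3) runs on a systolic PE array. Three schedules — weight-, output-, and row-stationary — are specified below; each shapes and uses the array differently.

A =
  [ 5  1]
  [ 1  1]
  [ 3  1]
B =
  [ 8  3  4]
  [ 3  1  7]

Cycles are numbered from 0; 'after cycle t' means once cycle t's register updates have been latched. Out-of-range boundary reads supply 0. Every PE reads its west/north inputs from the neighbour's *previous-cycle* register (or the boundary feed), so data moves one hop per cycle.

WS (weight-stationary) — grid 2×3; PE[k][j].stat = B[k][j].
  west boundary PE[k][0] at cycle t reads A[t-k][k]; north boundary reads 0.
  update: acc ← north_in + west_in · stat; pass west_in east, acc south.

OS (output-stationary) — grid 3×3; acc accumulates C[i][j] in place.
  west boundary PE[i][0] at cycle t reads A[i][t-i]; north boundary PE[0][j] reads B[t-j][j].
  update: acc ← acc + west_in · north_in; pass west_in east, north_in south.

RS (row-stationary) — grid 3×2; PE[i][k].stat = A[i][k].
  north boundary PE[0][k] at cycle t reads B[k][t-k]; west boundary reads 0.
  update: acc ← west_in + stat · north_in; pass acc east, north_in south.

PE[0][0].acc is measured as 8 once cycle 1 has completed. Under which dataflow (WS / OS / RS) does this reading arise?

WS [2×3] PE[0][0] across cycles:
  0: (0,0).acc=40  regs=<5,40>
  1: (0,0).acc=8  regs=<1,8>
OS [3×3] PE[0][0] across cycles:
  0: (0,0).acc=40  regs=<5,8>
  1: (0,0).acc=43  regs=<1,3>
RS [3×2] PE[0][0] across cycles:
  0: (0,0).acc=40  regs=<40,8>
  1: (0,0).acc=15  regs=<15,3>

dataflow = WS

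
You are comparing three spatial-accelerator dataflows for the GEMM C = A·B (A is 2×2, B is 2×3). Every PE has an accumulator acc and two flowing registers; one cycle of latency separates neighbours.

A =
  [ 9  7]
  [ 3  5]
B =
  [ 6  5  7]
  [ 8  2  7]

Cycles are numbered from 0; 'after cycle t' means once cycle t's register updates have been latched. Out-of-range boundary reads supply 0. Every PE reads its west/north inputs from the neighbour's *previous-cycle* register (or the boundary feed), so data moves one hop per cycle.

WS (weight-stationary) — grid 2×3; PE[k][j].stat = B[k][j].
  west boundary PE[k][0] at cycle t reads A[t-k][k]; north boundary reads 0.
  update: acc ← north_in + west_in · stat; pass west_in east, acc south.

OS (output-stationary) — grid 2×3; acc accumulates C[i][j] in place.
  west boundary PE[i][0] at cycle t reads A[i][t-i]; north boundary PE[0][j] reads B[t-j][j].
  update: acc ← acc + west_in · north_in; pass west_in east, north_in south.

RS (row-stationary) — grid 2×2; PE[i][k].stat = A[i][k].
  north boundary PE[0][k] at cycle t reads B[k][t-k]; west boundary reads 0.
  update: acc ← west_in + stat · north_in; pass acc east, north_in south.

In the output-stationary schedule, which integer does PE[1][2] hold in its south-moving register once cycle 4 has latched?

register = 7

OS 2×3: PE[1][2] cycle-by-cycle (with neighbour feeds):
  [0] (0,2) acc=0 (h:0 v:0)
  [0] (1,1) acc=0 (h:0 v:0)
  [0] (1,2) acc=0 (h:0 v:0)
  [1] (0,2) acc=0 (h:0 v:0)
  [1] (1,1) acc=0 (h:0 v:0)
  [1] (1,2) acc=0 (h:0 v:0)
  [2] (0,2) acc=63 (h:9 v:7)
  [2] (1,1) acc=15 (h:3 v:5)
  [2] (1,2) acc=0 (h:0 v:0)
  [3] (0,2) acc=112 (h:7 v:7)
  [3] (1,1) acc=25 (h:5 v:2)
  [3] (1,2) acc=21 (h:3 v:7)
  [4] (0,2) acc=112 (h:0 v:0)
  [4] (1,1) acc=25 (h:0 v:0)
  [4] (1,2) acc=56 (h:5 v:7)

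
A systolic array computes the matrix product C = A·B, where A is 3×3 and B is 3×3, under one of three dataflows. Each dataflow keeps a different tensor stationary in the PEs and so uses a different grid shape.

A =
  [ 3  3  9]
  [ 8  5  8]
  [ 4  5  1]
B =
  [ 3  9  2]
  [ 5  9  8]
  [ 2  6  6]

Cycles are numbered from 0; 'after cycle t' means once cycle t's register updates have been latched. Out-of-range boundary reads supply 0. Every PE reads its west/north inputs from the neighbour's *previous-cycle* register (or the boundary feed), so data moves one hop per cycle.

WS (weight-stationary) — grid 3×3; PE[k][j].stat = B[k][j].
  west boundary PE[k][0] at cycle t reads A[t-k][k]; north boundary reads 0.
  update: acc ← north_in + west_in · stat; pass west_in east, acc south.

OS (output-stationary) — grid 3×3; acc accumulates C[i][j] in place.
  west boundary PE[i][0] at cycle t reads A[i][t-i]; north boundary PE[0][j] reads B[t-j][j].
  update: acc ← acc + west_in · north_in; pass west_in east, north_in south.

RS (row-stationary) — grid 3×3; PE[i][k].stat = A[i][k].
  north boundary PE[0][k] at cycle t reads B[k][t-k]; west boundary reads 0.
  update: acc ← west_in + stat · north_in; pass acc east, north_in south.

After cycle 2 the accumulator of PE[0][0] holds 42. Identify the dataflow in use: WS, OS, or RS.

dataflow = OS

WS [3×3] PE[0][0] across cycles:
  0: (0,0).acc=9  regs=<3,9>
  1: (0,0).acc=24  regs=<8,24>
  2: (0,0).acc=12  regs=<4,12>
OS [3×3] PE[0][0] across cycles:
  0: (0,0).acc=9  regs=<3,3>
  1: (0,0).acc=24  regs=<3,5>
  2: (0,0).acc=42  regs=<9,2>
RS [3×3] PE[0][0] across cycles:
  0: (0,0).acc=9  regs=<9,3>
  1: (0,0).acc=27  regs=<27,9>
  2: (0,0).acc=6  regs=<6,2>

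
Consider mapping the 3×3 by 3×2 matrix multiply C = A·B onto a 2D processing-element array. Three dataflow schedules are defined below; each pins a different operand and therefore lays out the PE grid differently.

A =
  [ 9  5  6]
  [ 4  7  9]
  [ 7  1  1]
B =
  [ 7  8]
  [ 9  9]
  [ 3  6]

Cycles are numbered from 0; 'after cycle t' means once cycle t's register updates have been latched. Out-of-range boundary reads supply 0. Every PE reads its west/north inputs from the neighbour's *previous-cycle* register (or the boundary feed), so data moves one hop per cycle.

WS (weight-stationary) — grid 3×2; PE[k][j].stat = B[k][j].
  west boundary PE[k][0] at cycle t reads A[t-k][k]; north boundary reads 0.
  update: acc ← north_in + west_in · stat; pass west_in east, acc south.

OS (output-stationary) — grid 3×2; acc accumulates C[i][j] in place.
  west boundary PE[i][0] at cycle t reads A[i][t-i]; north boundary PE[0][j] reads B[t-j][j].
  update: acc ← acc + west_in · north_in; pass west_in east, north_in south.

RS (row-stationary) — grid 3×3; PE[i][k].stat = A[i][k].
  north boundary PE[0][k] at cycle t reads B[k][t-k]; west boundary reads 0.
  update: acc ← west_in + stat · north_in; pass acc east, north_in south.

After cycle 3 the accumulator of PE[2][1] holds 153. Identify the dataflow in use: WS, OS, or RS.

dataflow = WS

Under WS (3×2), PE[2][1]:
  [0] (2,1) acc=0 (h:0 v:0)
  [1] (2,1) acc=0 (h:0 v:0)
  [2] (2,1) acc=0 (h:0 v:0)
  [3] (2,1) acc=153 (h:6 v:153)
Under OS (3×2), PE[2][1]:
  [0] (2,1) acc=0 (h:0 v:0)
  [1] (2,1) acc=0 (h:0 v:0)
  [2] (2,1) acc=0 (h:0 v:0)
  [3] (2,1) acc=56 (h:7 v:8)
Under RS (3×3), PE[2][1]:
  [0] (2,1) acc=0 (h:0 v:0)
  [1] (2,1) acc=0 (h:0 v:0)
  [2] (2,1) acc=0 (h:0 v:0)
  [3] (2,1) acc=58 (h:58 v:9)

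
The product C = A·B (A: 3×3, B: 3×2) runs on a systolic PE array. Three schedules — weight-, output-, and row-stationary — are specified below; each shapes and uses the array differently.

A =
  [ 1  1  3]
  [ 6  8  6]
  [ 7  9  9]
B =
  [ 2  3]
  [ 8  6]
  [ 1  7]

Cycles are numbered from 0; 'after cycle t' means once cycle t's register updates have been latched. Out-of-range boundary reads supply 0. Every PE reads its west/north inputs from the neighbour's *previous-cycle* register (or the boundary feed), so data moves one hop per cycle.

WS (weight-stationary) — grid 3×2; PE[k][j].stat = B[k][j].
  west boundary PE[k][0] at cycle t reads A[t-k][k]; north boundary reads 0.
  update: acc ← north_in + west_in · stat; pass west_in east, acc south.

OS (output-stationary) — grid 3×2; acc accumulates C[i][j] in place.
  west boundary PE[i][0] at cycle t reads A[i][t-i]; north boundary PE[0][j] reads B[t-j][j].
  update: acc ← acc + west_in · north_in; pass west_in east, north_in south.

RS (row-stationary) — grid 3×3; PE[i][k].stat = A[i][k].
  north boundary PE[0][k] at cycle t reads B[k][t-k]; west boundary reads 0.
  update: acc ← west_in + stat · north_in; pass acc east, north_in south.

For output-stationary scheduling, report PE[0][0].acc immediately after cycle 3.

OS 3×2: PE[0][0] cycle-by-cycle (with neighbour feeds):
  [0] (0,0) acc=2 (h:1 v:2)
  [1] (0,0) acc=10 (h:1 v:8)
  [2] (0,0) acc=13 (h:3 v:1)
  [3] (0,0) acc=13 (h:0 v:0)

PE[0][0].acc = 13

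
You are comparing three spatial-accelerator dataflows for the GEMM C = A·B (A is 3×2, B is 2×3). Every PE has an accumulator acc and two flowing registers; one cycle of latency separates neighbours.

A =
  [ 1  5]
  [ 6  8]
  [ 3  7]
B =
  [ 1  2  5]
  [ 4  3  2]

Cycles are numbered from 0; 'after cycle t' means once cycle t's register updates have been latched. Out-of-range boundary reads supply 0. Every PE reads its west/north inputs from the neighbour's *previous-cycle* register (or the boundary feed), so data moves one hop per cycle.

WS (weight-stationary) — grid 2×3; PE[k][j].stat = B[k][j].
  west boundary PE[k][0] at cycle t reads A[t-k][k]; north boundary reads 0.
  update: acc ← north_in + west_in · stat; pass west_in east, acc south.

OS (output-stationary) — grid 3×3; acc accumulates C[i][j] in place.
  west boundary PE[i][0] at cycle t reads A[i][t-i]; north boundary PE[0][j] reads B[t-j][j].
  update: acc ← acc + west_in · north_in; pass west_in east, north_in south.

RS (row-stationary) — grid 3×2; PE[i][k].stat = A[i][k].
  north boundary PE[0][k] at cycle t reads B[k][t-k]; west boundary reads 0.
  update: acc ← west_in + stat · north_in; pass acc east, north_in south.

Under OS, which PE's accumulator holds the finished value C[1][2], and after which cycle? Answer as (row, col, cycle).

Under OS, C[1][2] lands at PE[1][2]:
  after 0 — PE[1][2] acc=0, pass-E 0, pass-S 0
  after 1 — PE[1][2] acc=0, pass-E 0, pass-S 0
  after 2 — PE[1][2] acc=0, pass-E 0, pass-S 0
  after 3 — PE[1][2] acc=30, pass-E 6, pass-S 5
  after 4 — PE[1][2] acc=46, pass-E 8, pass-S 2

(row, col, cycle) = (1, 2, 4)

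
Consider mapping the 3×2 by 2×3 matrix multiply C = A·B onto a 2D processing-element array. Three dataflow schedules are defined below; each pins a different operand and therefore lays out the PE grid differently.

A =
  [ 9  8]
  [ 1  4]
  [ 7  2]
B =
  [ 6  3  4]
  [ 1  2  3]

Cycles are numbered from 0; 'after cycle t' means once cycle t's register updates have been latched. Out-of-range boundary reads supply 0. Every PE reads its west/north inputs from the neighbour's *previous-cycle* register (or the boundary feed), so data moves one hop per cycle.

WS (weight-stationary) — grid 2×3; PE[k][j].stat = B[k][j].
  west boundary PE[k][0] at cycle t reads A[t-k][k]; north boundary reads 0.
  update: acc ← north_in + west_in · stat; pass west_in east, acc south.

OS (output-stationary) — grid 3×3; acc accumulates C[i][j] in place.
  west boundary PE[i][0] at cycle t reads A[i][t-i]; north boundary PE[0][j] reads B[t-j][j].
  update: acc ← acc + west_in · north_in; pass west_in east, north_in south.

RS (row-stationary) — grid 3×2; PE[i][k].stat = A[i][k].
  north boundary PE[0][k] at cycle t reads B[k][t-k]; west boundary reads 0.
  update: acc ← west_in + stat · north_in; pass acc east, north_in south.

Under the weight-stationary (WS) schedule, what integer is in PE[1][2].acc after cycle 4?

PE[1][2].acc = 16

WS (2×3). Following PE[1][2] plus its west/north inputs:
  @0  [0,2]  acc 0  |  →0  ↓0
  @0  [1,1]  acc 0  |  →0  ↓0
  @0  [1,2]  acc 0  |  →0  ↓0
  @1  [0,2]  acc 0  |  →0  ↓0
  @1  [1,1]  acc 0  |  →0  ↓0
  @1  [1,2]  acc 0  |  →0  ↓0
  @2  [0,2]  acc 36  |  →9  ↓36
  @2  [1,1]  acc 43  |  →8  ↓43
  @2  [1,2]  acc 0  |  →0  ↓0
  @3  [0,2]  acc 4  |  →1  ↓4
  @3  [1,1]  acc 11  |  →4  ↓11
  @3  [1,2]  acc 60  |  →8  ↓60
  @4  [0,2]  acc 28  |  →7  ↓28
  @4  [1,1]  acc 25  |  →2  ↓25
  @4  [1,2]  acc 16  |  →4  ↓16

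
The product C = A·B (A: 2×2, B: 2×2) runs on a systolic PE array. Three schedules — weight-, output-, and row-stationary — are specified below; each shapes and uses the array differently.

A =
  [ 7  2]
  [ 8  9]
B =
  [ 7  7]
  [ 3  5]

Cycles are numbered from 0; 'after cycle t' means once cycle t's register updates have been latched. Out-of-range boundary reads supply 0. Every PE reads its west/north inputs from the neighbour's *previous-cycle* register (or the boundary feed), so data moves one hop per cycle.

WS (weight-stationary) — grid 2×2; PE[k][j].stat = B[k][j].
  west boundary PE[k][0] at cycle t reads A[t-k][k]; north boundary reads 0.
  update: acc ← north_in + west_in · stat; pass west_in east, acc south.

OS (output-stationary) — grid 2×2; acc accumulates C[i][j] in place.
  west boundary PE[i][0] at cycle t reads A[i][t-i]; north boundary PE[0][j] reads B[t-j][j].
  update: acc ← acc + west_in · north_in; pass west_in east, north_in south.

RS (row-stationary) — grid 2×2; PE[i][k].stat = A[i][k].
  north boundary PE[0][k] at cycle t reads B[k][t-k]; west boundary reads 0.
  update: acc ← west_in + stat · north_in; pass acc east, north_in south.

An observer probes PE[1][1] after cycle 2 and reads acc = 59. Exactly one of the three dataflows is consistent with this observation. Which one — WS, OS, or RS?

— WS: 2×2; PE[1][1] trace:
  cycle 0: PE[1][1] → acc 0, east 0, south 0
  cycle 1: PE[1][1] → acc 0, east 0, south 0
  cycle 2: PE[1][1] → acc 59, east 2, south 59
— OS: 2×2; PE[1][1] trace:
  cycle 0: PE[1][1] → acc 0, east 0, south 0
  cycle 1: PE[1][1] → acc 0, east 0, south 0
  cycle 2: PE[1][1] → acc 56, east 8, south 7
— RS: 2×2; PE[1][1] trace:
  cycle 0: PE[1][1] → acc 0, east 0, south 0
  cycle 1: PE[1][1] → acc 0, east 0, south 0
  cycle 2: PE[1][1] → acc 83, east 83, south 3

dataflow = WS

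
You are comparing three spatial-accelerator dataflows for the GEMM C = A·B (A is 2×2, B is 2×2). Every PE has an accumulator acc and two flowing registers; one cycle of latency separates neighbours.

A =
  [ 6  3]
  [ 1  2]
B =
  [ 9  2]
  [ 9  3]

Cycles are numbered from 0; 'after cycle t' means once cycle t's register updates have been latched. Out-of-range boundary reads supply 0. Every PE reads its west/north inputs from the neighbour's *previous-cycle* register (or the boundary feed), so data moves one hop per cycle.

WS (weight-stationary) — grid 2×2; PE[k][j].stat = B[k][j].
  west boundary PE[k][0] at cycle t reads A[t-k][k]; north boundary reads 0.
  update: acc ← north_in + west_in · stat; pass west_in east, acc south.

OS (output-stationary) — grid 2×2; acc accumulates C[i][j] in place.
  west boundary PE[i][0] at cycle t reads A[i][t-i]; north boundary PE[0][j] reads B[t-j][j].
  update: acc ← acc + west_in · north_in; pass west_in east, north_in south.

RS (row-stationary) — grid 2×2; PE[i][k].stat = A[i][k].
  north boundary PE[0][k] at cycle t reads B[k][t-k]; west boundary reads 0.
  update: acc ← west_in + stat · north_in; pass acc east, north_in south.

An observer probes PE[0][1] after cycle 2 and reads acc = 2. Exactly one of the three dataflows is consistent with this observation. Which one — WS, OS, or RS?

Under WS (2×2), PE[0][1]:
  cycle 0: PE[0][1] → acc 0, east 0, south 0
  cycle 1: PE[0][1] → acc 12, east 6, south 12
  cycle 2: PE[0][1] → acc 2, east 1, south 2
Under OS (2×2), PE[0][1]:
  cycle 0: PE[0][1] → acc 0, east 0, south 0
  cycle 1: PE[0][1] → acc 12, east 6, south 2
  cycle 2: PE[0][1] → acc 21, east 3, south 3
Under RS (2×2), PE[0][1]:
  cycle 0: PE[0][1] → acc 0, east 0, south 0
  cycle 1: PE[0][1] → acc 81, east 81, south 9
  cycle 2: PE[0][1] → acc 21, east 21, south 3

dataflow = WS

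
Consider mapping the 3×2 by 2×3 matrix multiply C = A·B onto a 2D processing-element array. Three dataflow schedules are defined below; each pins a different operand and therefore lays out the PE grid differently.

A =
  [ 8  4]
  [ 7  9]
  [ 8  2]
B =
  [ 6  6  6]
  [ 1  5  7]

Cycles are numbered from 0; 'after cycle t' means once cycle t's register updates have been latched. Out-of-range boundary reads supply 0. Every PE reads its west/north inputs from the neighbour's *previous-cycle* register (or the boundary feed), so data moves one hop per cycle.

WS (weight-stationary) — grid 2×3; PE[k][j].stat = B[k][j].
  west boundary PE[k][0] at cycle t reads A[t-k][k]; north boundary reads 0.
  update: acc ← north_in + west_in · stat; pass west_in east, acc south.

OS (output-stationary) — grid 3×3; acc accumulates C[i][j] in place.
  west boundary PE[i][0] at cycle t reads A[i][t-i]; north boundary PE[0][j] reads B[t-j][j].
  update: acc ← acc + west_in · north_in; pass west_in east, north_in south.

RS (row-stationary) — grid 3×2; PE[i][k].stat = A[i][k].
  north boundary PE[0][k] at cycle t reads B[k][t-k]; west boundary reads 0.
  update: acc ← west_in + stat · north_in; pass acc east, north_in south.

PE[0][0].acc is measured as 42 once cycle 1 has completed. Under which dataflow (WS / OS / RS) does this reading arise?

dataflow = WS

WS (2×3 grid), PE[0][0]:
  [0] (0,0) acc=48 (h:8 v:48)
  [1] (0,0) acc=42 (h:7 v:42)
OS (3×3 grid), PE[0][0]:
  [0] (0,0) acc=48 (h:8 v:6)
  [1] (0,0) acc=52 (h:4 v:1)
RS (3×2 grid), PE[0][0]:
  [0] (0,0) acc=48 (h:48 v:6)
  [1] (0,0) acc=48 (h:48 v:6)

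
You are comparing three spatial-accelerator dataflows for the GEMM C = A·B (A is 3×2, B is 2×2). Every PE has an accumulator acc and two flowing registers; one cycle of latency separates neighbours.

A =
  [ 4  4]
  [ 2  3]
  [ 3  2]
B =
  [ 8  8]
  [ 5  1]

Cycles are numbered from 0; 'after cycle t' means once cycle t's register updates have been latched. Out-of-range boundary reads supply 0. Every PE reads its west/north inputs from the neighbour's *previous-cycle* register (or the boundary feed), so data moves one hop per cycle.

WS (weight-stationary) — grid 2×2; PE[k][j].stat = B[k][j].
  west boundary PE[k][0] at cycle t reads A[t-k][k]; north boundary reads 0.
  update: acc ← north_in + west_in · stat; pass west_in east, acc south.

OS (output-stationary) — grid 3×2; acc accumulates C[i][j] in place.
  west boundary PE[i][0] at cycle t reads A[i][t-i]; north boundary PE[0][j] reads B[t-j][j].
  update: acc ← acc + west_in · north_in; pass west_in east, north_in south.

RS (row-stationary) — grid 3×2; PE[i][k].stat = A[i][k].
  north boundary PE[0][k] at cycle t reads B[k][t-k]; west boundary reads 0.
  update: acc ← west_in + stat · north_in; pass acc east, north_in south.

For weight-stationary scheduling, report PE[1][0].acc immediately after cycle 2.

PE[1][0].acc = 31

WS 2×2: PE[1][0] cycle-by-cycle (with neighbour feeds):
  @0  [0,0]  acc 32  |  →4  ↓32
  @0  [1,0]  acc 0  |  →0  ↓0
  @1  [0,0]  acc 16  |  →2  ↓16
  @1  [1,0]  acc 52  |  →4  ↓52
  @2  [0,0]  acc 24  |  →3  ↓24
  @2  [1,0]  acc 31  |  →3  ↓31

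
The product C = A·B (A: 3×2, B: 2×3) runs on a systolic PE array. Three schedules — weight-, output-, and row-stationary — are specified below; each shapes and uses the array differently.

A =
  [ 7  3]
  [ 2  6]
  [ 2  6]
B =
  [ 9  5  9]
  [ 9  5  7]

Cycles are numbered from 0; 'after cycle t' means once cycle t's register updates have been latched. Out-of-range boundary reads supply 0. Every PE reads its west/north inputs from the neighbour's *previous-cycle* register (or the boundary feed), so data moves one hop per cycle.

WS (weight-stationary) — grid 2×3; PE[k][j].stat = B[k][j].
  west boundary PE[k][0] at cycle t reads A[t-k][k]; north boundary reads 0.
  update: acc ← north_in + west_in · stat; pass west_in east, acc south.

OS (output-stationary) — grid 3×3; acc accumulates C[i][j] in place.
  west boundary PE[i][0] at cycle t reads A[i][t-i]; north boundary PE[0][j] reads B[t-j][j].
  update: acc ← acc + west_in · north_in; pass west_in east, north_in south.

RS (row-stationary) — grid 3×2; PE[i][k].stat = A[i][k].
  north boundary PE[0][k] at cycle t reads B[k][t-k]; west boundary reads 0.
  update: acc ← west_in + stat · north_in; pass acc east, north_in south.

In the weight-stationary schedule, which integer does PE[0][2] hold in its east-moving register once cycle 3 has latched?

register = 2

WS (2×3). Following PE[0][2] plus its west/north inputs:
  after 0 — PE[0][1] acc=0, pass-E 0, pass-S 0
  after 0 — PE[0][2] acc=0, pass-E 0, pass-S 0
  after 1 — PE[0][1] acc=35, pass-E 7, pass-S 35
  after 1 — PE[0][2] acc=0, pass-E 0, pass-S 0
  after 2 — PE[0][1] acc=10, pass-E 2, pass-S 10
  after 2 — PE[0][2] acc=63, pass-E 7, pass-S 63
  after 3 — PE[0][1] acc=10, pass-E 2, pass-S 10
  after 3 — PE[0][2] acc=18, pass-E 2, pass-S 18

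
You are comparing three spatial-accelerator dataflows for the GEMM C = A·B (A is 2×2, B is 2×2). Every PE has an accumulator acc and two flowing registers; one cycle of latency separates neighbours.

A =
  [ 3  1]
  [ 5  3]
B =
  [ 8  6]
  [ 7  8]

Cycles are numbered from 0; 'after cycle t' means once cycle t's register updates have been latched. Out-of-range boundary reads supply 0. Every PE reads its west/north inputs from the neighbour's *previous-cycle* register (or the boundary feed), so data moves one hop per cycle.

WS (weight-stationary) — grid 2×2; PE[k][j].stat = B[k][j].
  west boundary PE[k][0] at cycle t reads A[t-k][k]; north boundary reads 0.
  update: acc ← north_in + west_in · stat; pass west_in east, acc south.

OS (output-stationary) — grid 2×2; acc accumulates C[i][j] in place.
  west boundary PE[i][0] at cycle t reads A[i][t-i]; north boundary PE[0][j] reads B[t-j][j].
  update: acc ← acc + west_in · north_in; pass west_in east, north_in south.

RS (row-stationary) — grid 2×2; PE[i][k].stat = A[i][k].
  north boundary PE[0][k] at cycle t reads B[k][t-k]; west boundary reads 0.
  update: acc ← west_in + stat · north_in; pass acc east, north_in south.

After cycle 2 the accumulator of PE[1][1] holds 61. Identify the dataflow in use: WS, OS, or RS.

Under WS (2×2), PE[1][1]:
  @0  [1,1]  acc 0  |  →0  ↓0
  @1  [1,1]  acc 0  |  →0  ↓0
  @2  [1,1]  acc 26  |  →1  ↓26
Under OS (2×2), PE[1][1]:
  @0  [1,1]  acc 0  |  →0  ↓0
  @1  [1,1]  acc 0  |  →0  ↓0
  @2  [1,1]  acc 30  |  →5  ↓6
Under RS (2×2), PE[1][1]:
  @0  [1,1]  acc 0  |  →0  ↓0
  @1  [1,1]  acc 0  |  →0  ↓0
  @2  [1,1]  acc 61  |  →61  ↓7

dataflow = RS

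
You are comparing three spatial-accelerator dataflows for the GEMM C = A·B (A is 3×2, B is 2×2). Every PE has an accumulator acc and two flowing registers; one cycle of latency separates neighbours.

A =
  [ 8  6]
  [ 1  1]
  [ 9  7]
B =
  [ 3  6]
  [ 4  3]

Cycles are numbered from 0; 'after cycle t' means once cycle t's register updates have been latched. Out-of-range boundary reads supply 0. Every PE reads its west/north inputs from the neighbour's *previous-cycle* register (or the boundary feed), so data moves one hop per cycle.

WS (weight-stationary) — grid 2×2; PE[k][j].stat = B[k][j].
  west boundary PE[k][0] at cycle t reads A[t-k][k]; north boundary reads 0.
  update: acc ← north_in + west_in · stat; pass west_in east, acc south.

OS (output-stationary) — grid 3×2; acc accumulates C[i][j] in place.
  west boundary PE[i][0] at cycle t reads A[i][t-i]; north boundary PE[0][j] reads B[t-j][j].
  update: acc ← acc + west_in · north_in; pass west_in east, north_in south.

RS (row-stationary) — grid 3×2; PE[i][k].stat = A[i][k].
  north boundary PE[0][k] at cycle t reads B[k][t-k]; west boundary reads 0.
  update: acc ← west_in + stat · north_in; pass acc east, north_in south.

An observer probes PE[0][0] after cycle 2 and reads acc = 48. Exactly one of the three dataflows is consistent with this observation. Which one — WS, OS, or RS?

WS (2×2 grid), PE[0][0]:
  t=0 PE[0][0]: acc=24 h=8 v=24
  t=1 PE[0][0]: acc=3 h=1 v=3
  t=2 PE[0][0]: acc=27 h=9 v=27
OS (3×2 grid), PE[0][0]:
  t=0 PE[0][0]: acc=24 h=8 v=3
  t=1 PE[0][0]: acc=48 h=6 v=4
  t=2 PE[0][0]: acc=48 h=0 v=0
RS (3×2 grid), PE[0][0]:
  t=0 PE[0][0]: acc=24 h=24 v=3
  t=1 PE[0][0]: acc=48 h=48 v=6
  t=2 PE[0][0]: acc=0 h=0 v=0

dataflow = OS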